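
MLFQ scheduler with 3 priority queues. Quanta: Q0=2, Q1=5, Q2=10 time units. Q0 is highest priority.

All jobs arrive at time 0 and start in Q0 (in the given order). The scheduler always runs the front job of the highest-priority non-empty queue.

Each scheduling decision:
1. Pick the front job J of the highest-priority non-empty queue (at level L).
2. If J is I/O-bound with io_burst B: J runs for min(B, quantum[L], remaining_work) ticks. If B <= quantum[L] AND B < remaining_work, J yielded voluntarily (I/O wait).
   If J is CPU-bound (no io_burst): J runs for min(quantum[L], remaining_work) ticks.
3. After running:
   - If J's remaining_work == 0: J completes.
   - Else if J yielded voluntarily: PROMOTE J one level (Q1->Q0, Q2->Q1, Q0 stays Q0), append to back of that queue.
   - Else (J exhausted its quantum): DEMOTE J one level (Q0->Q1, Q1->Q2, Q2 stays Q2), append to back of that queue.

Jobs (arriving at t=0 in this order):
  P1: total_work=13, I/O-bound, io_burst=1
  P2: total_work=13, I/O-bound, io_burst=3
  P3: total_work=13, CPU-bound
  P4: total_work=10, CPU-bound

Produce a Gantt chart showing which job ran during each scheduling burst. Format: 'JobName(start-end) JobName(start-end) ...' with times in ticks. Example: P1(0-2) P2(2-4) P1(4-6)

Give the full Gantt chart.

t=0-1: P1@Q0 runs 1, rem=12, I/O yield, promote→Q0. Q0=[P2,P3,P4,P1] Q1=[] Q2=[]
t=1-3: P2@Q0 runs 2, rem=11, quantum used, demote→Q1. Q0=[P3,P4,P1] Q1=[P2] Q2=[]
t=3-5: P3@Q0 runs 2, rem=11, quantum used, demote→Q1. Q0=[P4,P1] Q1=[P2,P3] Q2=[]
t=5-7: P4@Q0 runs 2, rem=8, quantum used, demote→Q1. Q0=[P1] Q1=[P2,P3,P4] Q2=[]
t=7-8: P1@Q0 runs 1, rem=11, I/O yield, promote→Q0. Q0=[P1] Q1=[P2,P3,P4] Q2=[]
t=8-9: P1@Q0 runs 1, rem=10, I/O yield, promote→Q0. Q0=[P1] Q1=[P2,P3,P4] Q2=[]
t=9-10: P1@Q0 runs 1, rem=9, I/O yield, promote→Q0. Q0=[P1] Q1=[P2,P3,P4] Q2=[]
t=10-11: P1@Q0 runs 1, rem=8, I/O yield, promote→Q0. Q0=[P1] Q1=[P2,P3,P4] Q2=[]
t=11-12: P1@Q0 runs 1, rem=7, I/O yield, promote→Q0. Q0=[P1] Q1=[P2,P3,P4] Q2=[]
t=12-13: P1@Q0 runs 1, rem=6, I/O yield, promote→Q0. Q0=[P1] Q1=[P2,P3,P4] Q2=[]
t=13-14: P1@Q0 runs 1, rem=5, I/O yield, promote→Q0. Q0=[P1] Q1=[P2,P3,P4] Q2=[]
t=14-15: P1@Q0 runs 1, rem=4, I/O yield, promote→Q0. Q0=[P1] Q1=[P2,P3,P4] Q2=[]
t=15-16: P1@Q0 runs 1, rem=3, I/O yield, promote→Q0. Q0=[P1] Q1=[P2,P3,P4] Q2=[]
t=16-17: P1@Q0 runs 1, rem=2, I/O yield, promote→Q0. Q0=[P1] Q1=[P2,P3,P4] Q2=[]
t=17-18: P1@Q0 runs 1, rem=1, I/O yield, promote→Q0. Q0=[P1] Q1=[P2,P3,P4] Q2=[]
t=18-19: P1@Q0 runs 1, rem=0, completes. Q0=[] Q1=[P2,P3,P4] Q2=[]
t=19-22: P2@Q1 runs 3, rem=8, I/O yield, promote→Q0. Q0=[P2] Q1=[P3,P4] Q2=[]
t=22-24: P2@Q0 runs 2, rem=6, quantum used, demote→Q1. Q0=[] Q1=[P3,P4,P2] Q2=[]
t=24-29: P3@Q1 runs 5, rem=6, quantum used, demote→Q2. Q0=[] Q1=[P4,P2] Q2=[P3]
t=29-34: P4@Q1 runs 5, rem=3, quantum used, demote→Q2. Q0=[] Q1=[P2] Q2=[P3,P4]
t=34-37: P2@Q1 runs 3, rem=3, I/O yield, promote→Q0. Q0=[P2] Q1=[] Q2=[P3,P4]
t=37-39: P2@Q0 runs 2, rem=1, quantum used, demote→Q1. Q0=[] Q1=[P2] Q2=[P3,P4]
t=39-40: P2@Q1 runs 1, rem=0, completes. Q0=[] Q1=[] Q2=[P3,P4]
t=40-46: P3@Q2 runs 6, rem=0, completes. Q0=[] Q1=[] Q2=[P4]
t=46-49: P4@Q2 runs 3, rem=0, completes. Q0=[] Q1=[] Q2=[]

Answer: P1(0-1) P2(1-3) P3(3-5) P4(5-7) P1(7-8) P1(8-9) P1(9-10) P1(10-11) P1(11-12) P1(12-13) P1(13-14) P1(14-15) P1(15-16) P1(16-17) P1(17-18) P1(18-19) P2(19-22) P2(22-24) P3(24-29) P4(29-34) P2(34-37) P2(37-39) P2(39-40) P3(40-46) P4(46-49)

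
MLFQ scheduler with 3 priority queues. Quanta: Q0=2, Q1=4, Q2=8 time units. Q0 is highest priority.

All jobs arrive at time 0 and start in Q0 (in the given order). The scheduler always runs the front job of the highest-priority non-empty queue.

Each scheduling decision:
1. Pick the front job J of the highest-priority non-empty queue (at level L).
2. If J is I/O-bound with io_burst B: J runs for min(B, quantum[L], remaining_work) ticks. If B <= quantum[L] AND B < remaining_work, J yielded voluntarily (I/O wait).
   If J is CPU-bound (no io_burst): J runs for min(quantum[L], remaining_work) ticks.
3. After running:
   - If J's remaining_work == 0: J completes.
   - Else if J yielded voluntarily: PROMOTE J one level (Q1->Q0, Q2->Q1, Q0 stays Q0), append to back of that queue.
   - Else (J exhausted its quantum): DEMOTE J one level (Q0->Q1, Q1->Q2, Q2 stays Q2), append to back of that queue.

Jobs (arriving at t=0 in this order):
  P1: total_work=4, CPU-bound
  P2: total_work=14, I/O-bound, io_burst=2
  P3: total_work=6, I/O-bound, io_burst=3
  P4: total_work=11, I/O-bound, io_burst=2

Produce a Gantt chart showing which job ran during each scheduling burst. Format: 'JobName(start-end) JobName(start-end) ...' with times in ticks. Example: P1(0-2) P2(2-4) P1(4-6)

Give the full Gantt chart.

Answer: P1(0-2) P2(2-4) P3(4-6) P4(6-8) P2(8-10) P4(10-12) P2(12-14) P4(14-16) P2(16-18) P4(18-20) P2(20-22) P4(22-24) P2(24-26) P4(26-27) P2(27-29) P1(29-31) P3(31-34) P3(34-35)

Derivation:
t=0-2: P1@Q0 runs 2, rem=2, quantum used, demote→Q1. Q0=[P2,P3,P4] Q1=[P1] Q2=[]
t=2-4: P2@Q0 runs 2, rem=12, I/O yield, promote→Q0. Q0=[P3,P4,P2] Q1=[P1] Q2=[]
t=4-6: P3@Q0 runs 2, rem=4, quantum used, demote→Q1. Q0=[P4,P2] Q1=[P1,P3] Q2=[]
t=6-8: P4@Q0 runs 2, rem=9, I/O yield, promote→Q0. Q0=[P2,P4] Q1=[P1,P3] Q2=[]
t=8-10: P2@Q0 runs 2, rem=10, I/O yield, promote→Q0. Q0=[P4,P2] Q1=[P1,P3] Q2=[]
t=10-12: P4@Q0 runs 2, rem=7, I/O yield, promote→Q0. Q0=[P2,P4] Q1=[P1,P3] Q2=[]
t=12-14: P2@Q0 runs 2, rem=8, I/O yield, promote→Q0. Q0=[P4,P2] Q1=[P1,P3] Q2=[]
t=14-16: P4@Q0 runs 2, rem=5, I/O yield, promote→Q0. Q0=[P2,P4] Q1=[P1,P3] Q2=[]
t=16-18: P2@Q0 runs 2, rem=6, I/O yield, promote→Q0. Q0=[P4,P2] Q1=[P1,P3] Q2=[]
t=18-20: P4@Q0 runs 2, rem=3, I/O yield, promote→Q0. Q0=[P2,P4] Q1=[P1,P3] Q2=[]
t=20-22: P2@Q0 runs 2, rem=4, I/O yield, promote→Q0. Q0=[P4,P2] Q1=[P1,P3] Q2=[]
t=22-24: P4@Q0 runs 2, rem=1, I/O yield, promote→Q0. Q0=[P2,P4] Q1=[P1,P3] Q2=[]
t=24-26: P2@Q0 runs 2, rem=2, I/O yield, promote→Q0. Q0=[P4,P2] Q1=[P1,P3] Q2=[]
t=26-27: P4@Q0 runs 1, rem=0, completes. Q0=[P2] Q1=[P1,P3] Q2=[]
t=27-29: P2@Q0 runs 2, rem=0, completes. Q0=[] Q1=[P1,P3] Q2=[]
t=29-31: P1@Q1 runs 2, rem=0, completes. Q0=[] Q1=[P3] Q2=[]
t=31-34: P3@Q1 runs 3, rem=1, I/O yield, promote→Q0. Q0=[P3] Q1=[] Q2=[]
t=34-35: P3@Q0 runs 1, rem=0, completes. Q0=[] Q1=[] Q2=[]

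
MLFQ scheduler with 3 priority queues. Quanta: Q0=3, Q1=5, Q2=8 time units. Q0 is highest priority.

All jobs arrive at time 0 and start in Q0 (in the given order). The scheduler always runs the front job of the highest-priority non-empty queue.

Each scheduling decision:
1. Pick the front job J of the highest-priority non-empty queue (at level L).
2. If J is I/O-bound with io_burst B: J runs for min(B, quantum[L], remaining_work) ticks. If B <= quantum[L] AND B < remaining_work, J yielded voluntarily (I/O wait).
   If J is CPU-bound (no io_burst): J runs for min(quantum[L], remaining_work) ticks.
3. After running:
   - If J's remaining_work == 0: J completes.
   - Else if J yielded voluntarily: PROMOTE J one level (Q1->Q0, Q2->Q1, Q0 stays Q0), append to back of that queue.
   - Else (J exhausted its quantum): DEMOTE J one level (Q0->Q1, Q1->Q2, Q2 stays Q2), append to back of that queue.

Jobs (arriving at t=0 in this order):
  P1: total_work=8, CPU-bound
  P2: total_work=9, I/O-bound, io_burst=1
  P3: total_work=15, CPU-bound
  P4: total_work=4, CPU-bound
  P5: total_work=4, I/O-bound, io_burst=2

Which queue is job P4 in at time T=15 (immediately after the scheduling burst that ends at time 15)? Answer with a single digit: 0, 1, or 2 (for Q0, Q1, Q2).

t=0-3: P1@Q0 runs 3, rem=5, quantum used, demote→Q1. Q0=[P2,P3,P4,P5] Q1=[P1] Q2=[]
t=3-4: P2@Q0 runs 1, rem=8, I/O yield, promote→Q0. Q0=[P3,P4,P5,P2] Q1=[P1] Q2=[]
t=4-7: P3@Q0 runs 3, rem=12, quantum used, demote→Q1. Q0=[P4,P5,P2] Q1=[P1,P3] Q2=[]
t=7-10: P4@Q0 runs 3, rem=1, quantum used, demote→Q1. Q0=[P5,P2] Q1=[P1,P3,P4] Q2=[]
t=10-12: P5@Q0 runs 2, rem=2, I/O yield, promote→Q0. Q0=[P2,P5] Q1=[P1,P3,P4] Q2=[]
t=12-13: P2@Q0 runs 1, rem=7, I/O yield, promote→Q0. Q0=[P5,P2] Q1=[P1,P3,P4] Q2=[]
t=13-15: P5@Q0 runs 2, rem=0, completes. Q0=[P2] Q1=[P1,P3,P4] Q2=[]
t=15-16: P2@Q0 runs 1, rem=6, I/O yield, promote→Q0. Q0=[P2] Q1=[P1,P3,P4] Q2=[]
t=16-17: P2@Q0 runs 1, rem=5, I/O yield, promote→Q0. Q0=[P2] Q1=[P1,P3,P4] Q2=[]
t=17-18: P2@Q0 runs 1, rem=4, I/O yield, promote→Q0. Q0=[P2] Q1=[P1,P3,P4] Q2=[]
t=18-19: P2@Q0 runs 1, rem=3, I/O yield, promote→Q0. Q0=[P2] Q1=[P1,P3,P4] Q2=[]
t=19-20: P2@Q0 runs 1, rem=2, I/O yield, promote→Q0. Q0=[P2] Q1=[P1,P3,P4] Q2=[]
t=20-21: P2@Q0 runs 1, rem=1, I/O yield, promote→Q0. Q0=[P2] Q1=[P1,P3,P4] Q2=[]
t=21-22: P2@Q0 runs 1, rem=0, completes. Q0=[] Q1=[P1,P3,P4] Q2=[]
t=22-27: P1@Q1 runs 5, rem=0, completes. Q0=[] Q1=[P3,P4] Q2=[]
t=27-32: P3@Q1 runs 5, rem=7, quantum used, demote→Q2. Q0=[] Q1=[P4] Q2=[P3]
t=32-33: P4@Q1 runs 1, rem=0, completes. Q0=[] Q1=[] Q2=[P3]
t=33-40: P3@Q2 runs 7, rem=0, completes. Q0=[] Q1=[] Q2=[]

Answer: 1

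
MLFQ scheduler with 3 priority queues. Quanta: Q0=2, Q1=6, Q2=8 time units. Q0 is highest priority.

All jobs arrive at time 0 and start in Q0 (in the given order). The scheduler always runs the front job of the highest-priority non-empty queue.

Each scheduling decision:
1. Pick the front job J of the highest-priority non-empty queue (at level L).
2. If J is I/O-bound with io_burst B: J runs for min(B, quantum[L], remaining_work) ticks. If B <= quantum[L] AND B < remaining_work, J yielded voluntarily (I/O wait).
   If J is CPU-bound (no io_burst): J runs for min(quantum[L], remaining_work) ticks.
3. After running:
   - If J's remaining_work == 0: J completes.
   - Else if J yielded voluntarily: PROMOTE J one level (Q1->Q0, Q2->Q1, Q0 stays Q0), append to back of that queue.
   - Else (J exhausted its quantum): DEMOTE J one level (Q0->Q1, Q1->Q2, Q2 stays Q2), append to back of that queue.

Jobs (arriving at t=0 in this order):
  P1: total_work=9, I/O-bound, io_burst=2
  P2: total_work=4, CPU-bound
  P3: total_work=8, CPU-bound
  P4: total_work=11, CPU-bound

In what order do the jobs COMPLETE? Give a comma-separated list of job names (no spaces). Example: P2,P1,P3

t=0-2: P1@Q0 runs 2, rem=7, I/O yield, promote→Q0. Q0=[P2,P3,P4,P1] Q1=[] Q2=[]
t=2-4: P2@Q0 runs 2, rem=2, quantum used, demote→Q1. Q0=[P3,P4,P1] Q1=[P2] Q2=[]
t=4-6: P3@Q0 runs 2, rem=6, quantum used, demote→Q1. Q0=[P4,P1] Q1=[P2,P3] Q2=[]
t=6-8: P4@Q0 runs 2, rem=9, quantum used, demote→Q1. Q0=[P1] Q1=[P2,P3,P4] Q2=[]
t=8-10: P1@Q0 runs 2, rem=5, I/O yield, promote→Q0. Q0=[P1] Q1=[P2,P3,P4] Q2=[]
t=10-12: P1@Q0 runs 2, rem=3, I/O yield, promote→Q0. Q0=[P1] Q1=[P2,P3,P4] Q2=[]
t=12-14: P1@Q0 runs 2, rem=1, I/O yield, promote→Q0. Q0=[P1] Q1=[P2,P3,P4] Q2=[]
t=14-15: P1@Q0 runs 1, rem=0, completes. Q0=[] Q1=[P2,P3,P4] Q2=[]
t=15-17: P2@Q1 runs 2, rem=0, completes. Q0=[] Q1=[P3,P4] Q2=[]
t=17-23: P3@Q1 runs 6, rem=0, completes. Q0=[] Q1=[P4] Q2=[]
t=23-29: P4@Q1 runs 6, rem=3, quantum used, demote→Q2. Q0=[] Q1=[] Q2=[P4]
t=29-32: P4@Q2 runs 3, rem=0, completes. Q0=[] Q1=[] Q2=[]

Answer: P1,P2,P3,P4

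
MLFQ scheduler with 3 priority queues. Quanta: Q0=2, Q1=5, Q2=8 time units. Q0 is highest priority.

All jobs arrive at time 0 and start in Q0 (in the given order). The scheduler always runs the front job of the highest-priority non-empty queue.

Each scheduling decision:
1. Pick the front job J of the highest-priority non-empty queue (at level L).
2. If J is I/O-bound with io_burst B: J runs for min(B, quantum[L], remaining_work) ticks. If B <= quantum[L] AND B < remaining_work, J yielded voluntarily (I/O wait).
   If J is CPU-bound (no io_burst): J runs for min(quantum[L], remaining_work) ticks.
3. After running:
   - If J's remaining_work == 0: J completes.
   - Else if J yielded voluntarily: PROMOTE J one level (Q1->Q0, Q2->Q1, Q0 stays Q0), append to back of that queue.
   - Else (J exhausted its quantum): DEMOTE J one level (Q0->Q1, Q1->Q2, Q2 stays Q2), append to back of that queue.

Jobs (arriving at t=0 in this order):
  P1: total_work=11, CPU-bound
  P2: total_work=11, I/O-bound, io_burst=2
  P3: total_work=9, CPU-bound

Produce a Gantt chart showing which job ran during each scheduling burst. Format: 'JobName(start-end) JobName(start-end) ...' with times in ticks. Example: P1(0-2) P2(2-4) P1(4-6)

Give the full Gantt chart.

t=0-2: P1@Q0 runs 2, rem=9, quantum used, demote→Q1. Q0=[P2,P3] Q1=[P1] Q2=[]
t=2-4: P2@Q0 runs 2, rem=9, I/O yield, promote→Q0. Q0=[P3,P2] Q1=[P1] Q2=[]
t=4-6: P3@Q0 runs 2, rem=7, quantum used, demote→Q1. Q0=[P2] Q1=[P1,P3] Q2=[]
t=6-8: P2@Q0 runs 2, rem=7, I/O yield, promote→Q0. Q0=[P2] Q1=[P1,P3] Q2=[]
t=8-10: P2@Q0 runs 2, rem=5, I/O yield, promote→Q0. Q0=[P2] Q1=[P1,P3] Q2=[]
t=10-12: P2@Q0 runs 2, rem=3, I/O yield, promote→Q0. Q0=[P2] Q1=[P1,P3] Q2=[]
t=12-14: P2@Q0 runs 2, rem=1, I/O yield, promote→Q0. Q0=[P2] Q1=[P1,P3] Q2=[]
t=14-15: P2@Q0 runs 1, rem=0, completes. Q0=[] Q1=[P1,P3] Q2=[]
t=15-20: P1@Q1 runs 5, rem=4, quantum used, demote→Q2. Q0=[] Q1=[P3] Q2=[P1]
t=20-25: P3@Q1 runs 5, rem=2, quantum used, demote→Q2. Q0=[] Q1=[] Q2=[P1,P3]
t=25-29: P1@Q2 runs 4, rem=0, completes. Q0=[] Q1=[] Q2=[P3]
t=29-31: P3@Q2 runs 2, rem=0, completes. Q0=[] Q1=[] Q2=[]

Answer: P1(0-2) P2(2-4) P3(4-6) P2(6-8) P2(8-10) P2(10-12) P2(12-14) P2(14-15) P1(15-20) P3(20-25) P1(25-29) P3(29-31)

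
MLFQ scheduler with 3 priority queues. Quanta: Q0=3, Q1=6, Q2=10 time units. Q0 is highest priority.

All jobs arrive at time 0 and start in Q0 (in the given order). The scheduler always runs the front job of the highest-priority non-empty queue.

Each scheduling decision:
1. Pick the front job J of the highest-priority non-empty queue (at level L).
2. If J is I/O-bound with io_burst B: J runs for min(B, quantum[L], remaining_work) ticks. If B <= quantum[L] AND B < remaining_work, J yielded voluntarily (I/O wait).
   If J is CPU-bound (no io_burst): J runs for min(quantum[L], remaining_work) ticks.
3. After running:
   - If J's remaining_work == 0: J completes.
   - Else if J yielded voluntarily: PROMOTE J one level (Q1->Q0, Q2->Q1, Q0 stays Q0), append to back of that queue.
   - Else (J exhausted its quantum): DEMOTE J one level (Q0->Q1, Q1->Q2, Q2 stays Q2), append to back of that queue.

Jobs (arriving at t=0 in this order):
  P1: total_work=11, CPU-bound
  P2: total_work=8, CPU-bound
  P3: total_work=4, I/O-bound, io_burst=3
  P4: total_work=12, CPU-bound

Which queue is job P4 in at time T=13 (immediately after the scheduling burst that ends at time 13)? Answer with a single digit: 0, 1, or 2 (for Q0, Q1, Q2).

t=0-3: P1@Q0 runs 3, rem=8, quantum used, demote→Q1. Q0=[P2,P3,P4] Q1=[P1] Q2=[]
t=3-6: P2@Q0 runs 3, rem=5, quantum used, demote→Q1. Q0=[P3,P4] Q1=[P1,P2] Q2=[]
t=6-9: P3@Q0 runs 3, rem=1, I/O yield, promote→Q0. Q0=[P4,P3] Q1=[P1,P2] Q2=[]
t=9-12: P4@Q0 runs 3, rem=9, quantum used, demote→Q1. Q0=[P3] Q1=[P1,P2,P4] Q2=[]
t=12-13: P3@Q0 runs 1, rem=0, completes. Q0=[] Q1=[P1,P2,P4] Q2=[]
t=13-19: P1@Q1 runs 6, rem=2, quantum used, demote→Q2. Q0=[] Q1=[P2,P4] Q2=[P1]
t=19-24: P2@Q1 runs 5, rem=0, completes. Q0=[] Q1=[P4] Q2=[P1]
t=24-30: P4@Q1 runs 6, rem=3, quantum used, demote→Q2. Q0=[] Q1=[] Q2=[P1,P4]
t=30-32: P1@Q2 runs 2, rem=0, completes. Q0=[] Q1=[] Q2=[P4]
t=32-35: P4@Q2 runs 3, rem=0, completes. Q0=[] Q1=[] Q2=[]

Answer: 1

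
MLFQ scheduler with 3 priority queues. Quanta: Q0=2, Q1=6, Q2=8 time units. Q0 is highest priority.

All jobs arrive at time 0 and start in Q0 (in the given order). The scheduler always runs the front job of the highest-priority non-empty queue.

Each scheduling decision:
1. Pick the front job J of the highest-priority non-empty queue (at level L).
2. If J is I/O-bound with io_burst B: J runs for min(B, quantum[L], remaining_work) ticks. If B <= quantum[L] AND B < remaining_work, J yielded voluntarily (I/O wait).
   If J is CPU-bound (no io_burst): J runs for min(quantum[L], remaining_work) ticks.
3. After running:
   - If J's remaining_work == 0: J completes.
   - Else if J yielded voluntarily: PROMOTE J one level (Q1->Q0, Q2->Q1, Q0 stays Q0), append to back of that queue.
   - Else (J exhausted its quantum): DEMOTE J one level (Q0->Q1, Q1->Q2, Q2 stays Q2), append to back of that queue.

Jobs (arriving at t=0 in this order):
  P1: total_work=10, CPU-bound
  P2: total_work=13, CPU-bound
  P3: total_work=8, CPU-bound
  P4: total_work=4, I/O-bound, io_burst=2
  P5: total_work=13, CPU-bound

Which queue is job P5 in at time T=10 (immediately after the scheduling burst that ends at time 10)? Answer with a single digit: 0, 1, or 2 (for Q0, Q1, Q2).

t=0-2: P1@Q0 runs 2, rem=8, quantum used, demote→Q1. Q0=[P2,P3,P4,P5] Q1=[P1] Q2=[]
t=2-4: P2@Q0 runs 2, rem=11, quantum used, demote→Q1. Q0=[P3,P4,P5] Q1=[P1,P2] Q2=[]
t=4-6: P3@Q0 runs 2, rem=6, quantum used, demote→Q1. Q0=[P4,P5] Q1=[P1,P2,P3] Q2=[]
t=6-8: P4@Q0 runs 2, rem=2, I/O yield, promote→Q0. Q0=[P5,P4] Q1=[P1,P2,P3] Q2=[]
t=8-10: P5@Q0 runs 2, rem=11, quantum used, demote→Q1. Q0=[P4] Q1=[P1,P2,P3,P5] Q2=[]
t=10-12: P4@Q0 runs 2, rem=0, completes. Q0=[] Q1=[P1,P2,P3,P5] Q2=[]
t=12-18: P1@Q1 runs 6, rem=2, quantum used, demote→Q2. Q0=[] Q1=[P2,P3,P5] Q2=[P1]
t=18-24: P2@Q1 runs 6, rem=5, quantum used, demote→Q2. Q0=[] Q1=[P3,P5] Q2=[P1,P2]
t=24-30: P3@Q1 runs 6, rem=0, completes. Q0=[] Q1=[P5] Q2=[P1,P2]
t=30-36: P5@Q1 runs 6, rem=5, quantum used, demote→Q2. Q0=[] Q1=[] Q2=[P1,P2,P5]
t=36-38: P1@Q2 runs 2, rem=0, completes. Q0=[] Q1=[] Q2=[P2,P5]
t=38-43: P2@Q2 runs 5, rem=0, completes. Q0=[] Q1=[] Q2=[P5]
t=43-48: P5@Q2 runs 5, rem=0, completes. Q0=[] Q1=[] Q2=[]

Answer: 1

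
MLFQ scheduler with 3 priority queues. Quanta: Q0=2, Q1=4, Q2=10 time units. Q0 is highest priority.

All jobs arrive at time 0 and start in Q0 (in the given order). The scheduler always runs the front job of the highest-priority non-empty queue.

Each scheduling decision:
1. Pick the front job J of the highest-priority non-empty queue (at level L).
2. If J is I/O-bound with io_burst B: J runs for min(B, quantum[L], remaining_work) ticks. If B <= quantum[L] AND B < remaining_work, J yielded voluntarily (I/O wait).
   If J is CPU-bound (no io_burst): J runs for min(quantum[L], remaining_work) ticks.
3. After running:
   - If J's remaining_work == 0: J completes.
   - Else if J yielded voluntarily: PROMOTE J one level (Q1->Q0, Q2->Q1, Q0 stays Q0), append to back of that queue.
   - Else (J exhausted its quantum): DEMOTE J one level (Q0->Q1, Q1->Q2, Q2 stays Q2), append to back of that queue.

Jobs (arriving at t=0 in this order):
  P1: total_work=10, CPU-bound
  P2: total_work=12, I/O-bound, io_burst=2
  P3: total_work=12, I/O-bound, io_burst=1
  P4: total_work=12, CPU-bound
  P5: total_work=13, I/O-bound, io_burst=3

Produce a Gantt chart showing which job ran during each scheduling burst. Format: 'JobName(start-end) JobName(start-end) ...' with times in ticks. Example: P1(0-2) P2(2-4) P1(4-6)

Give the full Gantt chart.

t=0-2: P1@Q0 runs 2, rem=8, quantum used, demote→Q1. Q0=[P2,P3,P4,P5] Q1=[P1] Q2=[]
t=2-4: P2@Q0 runs 2, rem=10, I/O yield, promote→Q0. Q0=[P3,P4,P5,P2] Q1=[P1] Q2=[]
t=4-5: P3@Q0 runs 1, rem=11, I/O yield, promote→Q0. Q0=[P4,P5,P2,P3] Q1=[P1] Q2=[]
t=5-7: P4@Q0 runs 2, rem=10, quantum used, demote→Q1. Q0=[P5,P2,P3] Q1=[P1,P4] Q2=[]
t=7-9: P5@Q0 runs 2, rem=11, quantum used, demote→Q1. Q0=[P2,P3] Q1=[P1,P4,P5] Q2=[]
t=9-11: P2@Q0 runs 2, rem=8, I/O yield, promote→Q0. Q0=[P3,P2] Q1=[P1,P4,P5] Q2=[]
t=11-12: P3@Q0 runs 1, rem=10, I/O yield, promote→Q0. Q0=[P2,P3] Q1=[P1,P4,P5] Q2=[]
t=12-14: P2@Q0 runs 2, rem=6, I/O yield, promote→Q0. Q0=[P3,P2] Q1=[P1,P4,P5] Q2=[]
t=14-15: P3@Q0 runs 1, rem=9, I/O yield, promote→Q0. Q0=[P2,P3] Q1=[P1,P4,P5] Q2=[]
t=15-17: P2@Q0 runs 2, rem=4, I/O yield, promote→Q0. Q0=[P3,P2] Q1=[P1,P4,P5] Q2=[]
t=17-18: P3@Q0 runs 1, rem=8, I/O yield, promote→Q0. Q0=[P2,P3] Q1=[P1,P4,P5] Q2=[]
t=18-20: P2@Q0 runs 2, rem=2, I/O yield, promote→Q0. Q0=[P3,P2] Q1=[P1,P4,P5] Q2=[]
t=20-21: P3@Q0 runs 1, rem=7, I/O yield, promote→Q0. Q0=[P2,P3] Q1=[P1,P4,P5] Q2=[]
t=21-23: P2@Q0 runs 2, rem=0, completes. Q0=[P3] Q1=[P1,P4,P5] Q2=[]
t=23-24: P3@Q0 runs 1, rem=6, I/O yield, promote→Q0. Q0=[P3] Q1=[P1,P4,P5] Q2=[]
t=24-25: P3@Q0 runs 1, rem=5, I/O yield, promote→Q0. Q0=[P3] Q1=[P1,P4,P5] Q2=[]
t=25-26: P3@Q0 runs 1, rem=4, I/O yield, promote→Q0. Q0=[P3] Q1=[P1,P4,P5] Q2=[]
t=26-27: P3@Q0 runs 1, rem=3, I/O yield, promote→Q0. Q0=[P3] Q1=[P1,P4,P5] Q2=[]
t=27-28: P3@Q0 runs 1, rem=2, I/O yield, promote→Q0. Q0=[P3] Q1=[P1,P4,P5] Q2=[]
t=28-29: P3@Q0 runs 1, rem=1, I/O yield, promote→Q0. Q0=[P3] Q1=[P1,P4,P5] Q2=[]
t=29-30: P3@Q0 runs 1, rem=0, completes. Q0=[] Q1=[P1,P4,P5] Q2=[]
t=30-34: P1@Q1 runs 4, rem=4, quantum used, demote→Q2. Q0=[] Q1=[P4,P5] Q2=[P1]
t=34-38: P4@Q1 runs 4, rem=6, quantum used, demote→Q2. Q0=[] Q1=[P5] Q2=[P1,P4]
t=38-41: P5@Q1 runs 3, rem=8, I/O yield, promote→Q0. Q0=[P5] Q1=[] Q2=[P1,P4]
t=41-43: P5@Q0 runs 2, rem=6, quantum used, demote→Q1. Q0=[] Q1=[P5] Q2=[P1,P4]
t=43-46: P5@Q1 runs 3, rem=3, I/O yield, promote→Q0. Q0=[P5] Q1=[] Q2=[P1,P4]
t=46-48: P5@Q0 runs 2, rem=1, quantum used, demote→Q1. Q0=[] Q1=[P5] Q2=[P1,P4]
t=48-49: P5@Q1 runs 1, rem=0, completes. Q0=[] Q1=[] Q2=[P1,P4]
t=49-53: P1@Q2 runs 4, rem=0, completes. Q0=[] Q1=[] Q2=[P4]
t=53-59: P4@Q2 runs 6, rem=0, completes. Q0=[] Q1=[] Q2=[]

Answer: P1(0-2) P2(2-4) P3(4-5) P4(5-7) P5(7-9) P2(9-11) P3(11-12) P2(12-14) P3(14-15) P2(15-17) P3(17-18) P2(18-20) P3(20-21) P2(21-23) P3(23-24) P3(24-25) P3(25-26) P3(26-27) P3(27-28) P3(28-29) P3(29-30) P1(30-34) P4(34-38) P5(38-41) P5(41-43) P5(43-46) P5(46-48) P5(48-49) P1(49-53) P4(53-59)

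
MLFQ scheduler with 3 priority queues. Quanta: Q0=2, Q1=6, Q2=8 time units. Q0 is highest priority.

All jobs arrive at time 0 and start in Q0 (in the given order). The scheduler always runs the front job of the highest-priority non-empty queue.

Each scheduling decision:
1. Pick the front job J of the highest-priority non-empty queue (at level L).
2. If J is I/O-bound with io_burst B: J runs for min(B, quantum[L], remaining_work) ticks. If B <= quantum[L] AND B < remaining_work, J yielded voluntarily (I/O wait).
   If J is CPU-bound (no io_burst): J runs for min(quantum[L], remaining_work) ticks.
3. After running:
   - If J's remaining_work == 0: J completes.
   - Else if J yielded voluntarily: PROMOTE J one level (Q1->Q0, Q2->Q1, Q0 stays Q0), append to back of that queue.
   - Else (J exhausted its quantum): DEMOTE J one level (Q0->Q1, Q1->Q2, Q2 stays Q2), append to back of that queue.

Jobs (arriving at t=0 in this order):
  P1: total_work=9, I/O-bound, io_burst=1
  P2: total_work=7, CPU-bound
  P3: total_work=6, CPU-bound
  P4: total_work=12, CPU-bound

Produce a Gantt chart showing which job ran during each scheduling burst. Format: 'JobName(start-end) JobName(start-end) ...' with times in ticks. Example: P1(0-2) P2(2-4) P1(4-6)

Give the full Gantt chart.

t=0-1: P1@Q0 runs 1, rem=8, I/O yield, promote→Q0. Q0=[P2,P3,P4,P1] Q1=[] Q2=[]
t=1-3: P2@Q0 runs 2, rem=5, quantum used, demote→Q1. Q0=[P3,P4,P1] Q1=[P2] Q2=[]
t=3-5: P3@Q0 runs 2, rem=4, quantum used, demote→Q1. Q0=[P4,P1] Q1=[P2,P3] Q2=[]
t=5-7: P4@Q0 runs 2, rem=10, quantum used, demote→Q1. Q0=[P1] Q1=[P2,P3,P4] Q2=[]
t=7-8: P1@Q0 runs 1, rem=7, I/O yield, promote→Q0. Q0=[P1] Q1=[P2,P3,P4] Q2=[]
t=8-9: P1@Q0 runs 1, rem=6, I/O yield, promote→Q0. Q0=[P1] Q1=[P2,P3,P4] Q2=[]
t=9-10: P1@Q0 runs 1, rem=5, I/O yield, promote→Q0. Q0=[P1] Q1=[P2,P3,P4] Q2=[]
t=10-11: P1@Q0 runs 1, rem=4, I/O yield, promote→Q0. Q0=[P1] Q1=[P2,P3,P4] Q2=[]
t=11-12: P1@Q0 runs 1, rem=3, I/O yield, promote→Q0. Q0=[P1] Q1=[P2,P3,P4] Q2=[]
t=12-13: P1@Q0 runs 1, rem=2, I/O yield, promote→Q0. Q0=[P1] Q1=[P2,P3,P4] Q2=[]
t=13-14: P1@Q0 runs 1, rem=1, I/O yield, promote→Q0. Q0=[P1] Q1=[P2,P3,P4] Q2=[]
t=14-15: P1@Q0 runs 1, rem=0, completes. Q0=[] Q1=[P2,P3,P4] Q2=[]
t=15-20: P2@Q1 runs 5, rem=0, completes. Q0=[] Q1=[P3,P4] Q2=[]
t=20-24: P3@Q1 runs 4, rem=0, completes. Q0=[] Q1=[P4] Q2=[]
t=24-30: P4@Q1 runs 6, rem=4, quantum used, demote→Q2. Q0=[] Q1=[] Q2=[P4]
t=30-34: P4@Q2 runs 4, rem=0, completes. Q0=[] Q1=[] Q2=[]

Answer: P1(0-1) P2(1-3) P3(3-5) P4(5-7) P1(7-8) P1(8-9) P1(9-10) P1(10-11) P1(11-12) P1(12-13) P1(13-14) P1(14-15) P2(15-20) P3(20-24) P4(24-30) P4(30-34)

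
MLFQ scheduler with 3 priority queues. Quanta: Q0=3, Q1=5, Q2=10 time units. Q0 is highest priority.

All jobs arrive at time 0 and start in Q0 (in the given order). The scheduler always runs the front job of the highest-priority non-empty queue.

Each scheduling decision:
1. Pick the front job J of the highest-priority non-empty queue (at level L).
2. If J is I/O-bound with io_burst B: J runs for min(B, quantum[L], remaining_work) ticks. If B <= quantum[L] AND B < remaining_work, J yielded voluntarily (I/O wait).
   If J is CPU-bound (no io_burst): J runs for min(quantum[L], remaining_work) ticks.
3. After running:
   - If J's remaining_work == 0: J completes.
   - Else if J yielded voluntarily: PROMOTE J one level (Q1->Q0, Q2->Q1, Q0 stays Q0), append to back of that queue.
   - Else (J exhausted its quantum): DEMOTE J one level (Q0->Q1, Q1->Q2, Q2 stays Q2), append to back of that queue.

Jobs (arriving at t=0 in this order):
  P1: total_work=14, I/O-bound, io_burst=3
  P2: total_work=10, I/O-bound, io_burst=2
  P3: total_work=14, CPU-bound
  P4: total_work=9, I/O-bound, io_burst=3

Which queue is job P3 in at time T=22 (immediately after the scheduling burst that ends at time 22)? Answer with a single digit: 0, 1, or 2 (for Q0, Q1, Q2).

t=0-3: P1@Q0 runs 3, rem=11, I/O yield, promote→Q0. Q0=[P2,P3,P4,P1] Q1=[] Q2=[]
t=3-5: P2@Q0 runs 2, rem=8, I/O yield, promote→Q0. Q0=[P3,P4,P1,P2] Q1=[] Q2=[]
t=5-8: P3@Q0 runs 3, rem=11, quantum used, demote→Q1. Q0=[P4,P1,P2] Q1=[P3] Q2=[]
t=8-11: P4@Q0 runs 3, rem=6, I/O yield, promote→Q0. Q0=[P1,P2,P4] Q1=[P3] Q2=[]
t=11-14: P1@Q0 runs 3, rem=8, I/O yield, promote→Q0. Q0=[P2,P4,P1] Q1=[P3] Q2=[]
t=14-16: P2@Q0 runs 2, rem=6, I/O yield, promote→Q0. Q0=[P4,P1,P2] Q1=[P3] Q2=[]
t=16-19: P4@Q0 runs 3, rem=3, I/O yield, promote→Q0. Q0=[P1,P2,P4] Q1=[P3] Q2=[]
t=19-22: P1@Q0 runs 3, rem=5, I/O yield, promote→Q0. Q0=[P2,P4,P1] Q1=[P3] Q2=[]
t=22-24: P2@Q0 runs 2, rem=4, I/O yield, promote→Q0. Q0=[P4,P1,P2] Q1=[P3] Q2=[]
t=24-27: P4@Q0 runs 3, rem=0, completes. Q0=[P1,P2] Q1=[P3] Q2=[]
t=27-30: P1@Q0 runs 3, rem=2, I/O yield, promote→Q0. Q0=[P2,P1] Q1=[P3] Q2=[]
t=30-32: P2@Q0 runs 2, rem=2, I/O yield, promote→Q0. Q0=[P1,P2] Q1=[P3] Q2=[]
t=32-34: P1@Q0 runs 2, rem=0, completes. Q0=[P2] Q1=[P3] Q2=[]
t=34-36: P2@Q0 runs 2, rem=0, completes. Q0=[] Q1=[P3] Q2=[]
t=36-41: P3@Q1 runs 5, rem=6, quantum used, demote→Q2. Q0=[] Q1=[] Q2=[P3]
t=41-47: P3@Q2 runs 6, rem=0, completes. Q0=[] Q1=[] Q2=[]

Answer: 1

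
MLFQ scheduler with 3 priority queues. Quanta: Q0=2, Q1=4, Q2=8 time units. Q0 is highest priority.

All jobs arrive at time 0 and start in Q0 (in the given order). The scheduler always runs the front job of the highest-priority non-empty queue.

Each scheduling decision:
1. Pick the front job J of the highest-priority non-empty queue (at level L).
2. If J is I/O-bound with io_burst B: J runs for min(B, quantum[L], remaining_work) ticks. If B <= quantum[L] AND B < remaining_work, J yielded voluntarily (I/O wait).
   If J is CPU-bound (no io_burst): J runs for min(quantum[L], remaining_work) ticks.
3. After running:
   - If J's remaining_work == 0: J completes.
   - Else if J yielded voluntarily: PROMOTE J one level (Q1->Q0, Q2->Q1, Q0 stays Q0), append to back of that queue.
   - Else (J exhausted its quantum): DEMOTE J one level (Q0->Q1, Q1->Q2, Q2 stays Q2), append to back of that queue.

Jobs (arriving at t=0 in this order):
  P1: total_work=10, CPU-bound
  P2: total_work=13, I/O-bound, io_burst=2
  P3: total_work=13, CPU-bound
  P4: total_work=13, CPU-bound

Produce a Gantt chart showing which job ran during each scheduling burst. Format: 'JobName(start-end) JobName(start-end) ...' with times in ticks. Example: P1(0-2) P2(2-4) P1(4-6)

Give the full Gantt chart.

t=0-2: P1@Q0 runs 2, rem=8, quantum used, demote→Q1. Q0=[P2,P3,P4] Q1=[P1] Q2=[]
t=2-4: P2@Q0 runs 2, rem=11, I/O yield, promote→Q0. Q0=[P3,P4,P2] Q1=[P1] Q2=[]
t=4-6: P3@Q0 runs 2, rem=11, quantum used, demote→Q1. Q0=[P4,P2] Q1=[P1,P3] Q2=[]
t=6-8: P4@Q0 runs 2, rem=11, quantum used, demote→Q1. Q0=[P2] Q1=[P1,P3,P4] Q2=[]
t=8-10: P2@Q0 runs 2, rem=9, I/O yield, promote→Q0. Q0=[P2] Q1=[P1,P3,P4] Q2=[]
t=10-12: P2@Q0 runs 2, rem=7, I/O yield, promote→Q0. Q0=[P2] Q1=[P1,P3,P4] Q2=[]
t=12-14: P2@Q0 runs 2, rem=5, I/O yield, promote→Q0. Q0=[P2] Q1=[P1,P3,P4] Q2=[]
t=14-16: P2@Q0 runs 2, rem=3, I/O yield, promote→Q0. Q0=[P2] Q1=[P1,P3,P4] Q2=[]
t=16-18: P2@Q0 runs 2, rem=1, I/O yield, promote→Q0. Q0=[P2] Q1=[P1,P3,P4] Q2=[]
t=18-19: P2@Q0 runs 1, rem=0, completes. Q0=[] Q1=[P1,P3,P4] Q2=[]
t=19-23: P1@Q1 runs 4, rem=4, quantum used, demote→Q2. Q0=[] Q1=[P3,P4] Q2=[P1]
t=23-27: P3@Q1 runs 4, rem=7, quantum used, demote→Q2. Q0=[] Q1=[P4] Q2=[P1,P3]
t=27-31: P4@Q1 runs 4, rem=7, quantum used, demote→Q2. Q0=[] Q1=[] Q2=[P1,P3,P4]
t=31-35: P1@Q2 runs 4, rem=0, completes. Q0=[] Q1=[] Q2=[P3,P4]
t=35-42: P3@Q2 runs 7, rem=0, completes. Q0=[] Q1=[] Q2=[P4]
t=42-49: P4@Q2 runs 7, rem=0, completes. Q0=[] Q1=[] Q2=[]

Answer: P1(0-2) P2(2-4) P3(4-6) P4(6-8) P2(8-10) P2(10-12) P2(12-14) P2(14-16) P2(16-18) P2(18-19) P1(19-23) P3(23-27) P4(27-31) P1(31-35) P3(35-42) P4(42-49)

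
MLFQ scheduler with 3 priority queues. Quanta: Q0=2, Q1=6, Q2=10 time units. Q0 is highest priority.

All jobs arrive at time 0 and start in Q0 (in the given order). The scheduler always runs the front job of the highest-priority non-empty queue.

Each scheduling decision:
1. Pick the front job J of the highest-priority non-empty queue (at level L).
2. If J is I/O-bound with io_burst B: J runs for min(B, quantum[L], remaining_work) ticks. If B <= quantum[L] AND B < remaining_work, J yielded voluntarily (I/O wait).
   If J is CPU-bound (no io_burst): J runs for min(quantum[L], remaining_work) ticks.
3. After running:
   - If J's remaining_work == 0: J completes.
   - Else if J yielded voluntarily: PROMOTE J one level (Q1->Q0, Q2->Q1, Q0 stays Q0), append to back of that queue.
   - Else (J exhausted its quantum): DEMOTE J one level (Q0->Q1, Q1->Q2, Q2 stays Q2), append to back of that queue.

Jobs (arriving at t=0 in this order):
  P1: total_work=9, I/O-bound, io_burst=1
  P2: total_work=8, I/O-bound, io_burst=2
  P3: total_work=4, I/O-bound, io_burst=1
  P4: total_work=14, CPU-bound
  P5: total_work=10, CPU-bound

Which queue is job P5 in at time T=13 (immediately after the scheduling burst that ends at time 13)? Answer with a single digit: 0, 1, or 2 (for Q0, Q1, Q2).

Answer: 1

Derivation:
t=0-1: P1@Q0 runs 1, rem=8, I/O yield, promote→Q0. Q0=[P2,P3,P4,P5,P1] Q1=[] Q2=[]
t=1-3: P2@Q0 runs 2, rem=6, I/O yield, promote→Q0. Q0=[P3,P4,P5,P1,P2] Q1=[] Q2=[]
t=3-4: P3@Q0 runs 1, rem=3, I/O yield, promote→Q0. Q0=[P4,P5,P1,P2,P3] Q1=[] Q2=[]
t=4-6: P4@Q0 runs 2, rem=12, quantum used, demote→Q1. Q0=[P5,P1,P2,P3] Q1=[P4] Q2=[]
t=6-8: P5@Q0 runs 2, rem=8, quantum used, demote→Q1. Q0=[P1,P2,P3] Q1=[P4,P5] Q2=[]
t=8-9: P1@Q0 runs 1, rem=7, I/O yield, promote→Q0. Q0=[P2,P3,P1] Q1=[P4,P5] Q2=[]
t=9-11: P2@Q0 runs 2, rem=4, I/O yield, promote→Q0. Q0=[P3,P1,P2] Q1=[P4,P5] Q2=[]
t=11-12: P3@Q0 runs 1, rem=2, I/O yield, promote→Q0. Q0=[P1,P2,P3] Q1=[P4,P5] Q2=[]
t=12-13: P1@Q0 runs 1, rem=6, I/O yield, promote→Q0. Q0=[P2,P3,P1] Q1=[P4,P5] Q2=[]
t=13-15: P2@Q0 runs 2, rem=2, I/O yield, promote→Q0. Q0=[P3,P1,P2] Q1=[P4,P5] Q2=[]
t=15-16: P3@Q0 runs 1, rem=1, I/O yield, promote→Q0. Q0=[P1,P2,P3] Q1=[P4,P5] Q2=[]
t=16-17: P1@Q0 runs 1, rem=5, I/O yield, promote→Q0. Q0=[P2,P3,P1] Q1=[P4,P5] Q2=[]
t=17-19: P2@Q0 runs 2, rem=0, completes. Q0=[P3,P1] Q1=[P4,P5] Q2=[]
t=19-20: P3@Q0 runs 1, rem=0, completes. Q0=[P1] Q1=[P4,P5] Q2=[]
t=20-21: P1@Q0 runs 1, rem=4, I/O yield, promote→Q0. Q0=[P1] Q1=[P4,P5] Q2=[]
t=21-22: P1@Q0 runs 1, rem=3, I/O yield, promote→Q0. Q0=[P1] Q1=[P4,P5] Q2=[]
t=22-23: P1@Q0 runs 1, rem=2, I/O yield, promote→Q0. Q0=[P1] Q1=[P4,P5] Q2=[]
t=23-24: P1@Q0 runs 1, rem=1, I/O yield, promote→Q0. Q0=[P1] Q1=[P4,P5] Q2=[]
t=24-25: P1@Q0 runs 1, rem=0, completes. Q0=[] Q1=[P4,P5] Q2=[]
t=25-31: P4@Q1 runs 6, rem=6, quantum used, demote→Q2. Q0=[] Q1=[P5] Q2=[P4]
t=31-37: P5@Q1 runs 6, rem=2, quantum used, demote→Q2. Q0=[] Q1=[] Q2=[P4,P5]
t=37-43: P4@Q2 runs 6, rem=0, completes. Q0=[] Q1=[] Q2=[P5]
t=43-45: P5@Q2 runs 2, rem=0, completes. Q0=[] Q1=[] Q2=[]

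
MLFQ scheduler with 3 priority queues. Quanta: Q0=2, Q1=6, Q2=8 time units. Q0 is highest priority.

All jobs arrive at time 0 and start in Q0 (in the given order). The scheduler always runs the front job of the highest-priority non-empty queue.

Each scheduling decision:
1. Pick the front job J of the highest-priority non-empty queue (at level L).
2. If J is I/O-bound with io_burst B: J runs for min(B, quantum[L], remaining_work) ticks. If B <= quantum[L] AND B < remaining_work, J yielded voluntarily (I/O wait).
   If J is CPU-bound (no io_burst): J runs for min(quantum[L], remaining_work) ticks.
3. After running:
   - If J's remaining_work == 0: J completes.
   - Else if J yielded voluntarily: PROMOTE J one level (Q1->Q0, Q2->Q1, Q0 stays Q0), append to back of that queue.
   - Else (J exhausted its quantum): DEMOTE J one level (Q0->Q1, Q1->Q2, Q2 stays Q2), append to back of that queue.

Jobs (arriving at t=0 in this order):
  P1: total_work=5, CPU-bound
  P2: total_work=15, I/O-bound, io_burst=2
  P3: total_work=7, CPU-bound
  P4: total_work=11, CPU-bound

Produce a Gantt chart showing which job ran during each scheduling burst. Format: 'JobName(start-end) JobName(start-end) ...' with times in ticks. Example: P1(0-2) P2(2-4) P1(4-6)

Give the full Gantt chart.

Answer: P1(0-2) P2(2-4) P3(4-6) P4(6-8) P2(8-10) P2(10-12) P2(12-14) P2(14-16) P2(16-18) P2(18-20) P2(20-21) P1(21-24) P3(24-29) P4(29-35) P4(35-38)

Derivation:
t=0-2: P1@Q0 runs 2, rem=3, quantum used, demote→Q1. Q0=[P2,P3,P4] Q1=[P1] Q2=[]
t=2-4: P2@Q0 runs 2, rem=13, I/O yield, promote→Q0. Q0=[P3,P4,P2] Q1=[P1] Q2=[]
t=4-6: P3@Q0 runs 2, rem=5, quantum used, demote→Q1. Q0=[P4,P2] Q1=[P1,P3] Q2=[]
t=6-8: P4@Q0 runs 2, rem=9, quantum used, demote→Q1. Q0=[P2] Q1=[P1,P3,P4] Q2=[]
t=8-10: P2@Q0 runs 2, rem=11, I/O yield, promote→Q0. Q0=[P2] Q1=[P1,P3,P4] Q2=[]
t=10-12: P2@Q0 runs 2, rem=9, I/O yield, promote→Q0. Q0=[P2] Q1=[P1,P3,P4] Q2=[]
t=12-14: P2@Q0 runs 2, rem=7, I/O yield, promote→Q0. Q0=[P2] Q1=[P1,P3,P4] Q2=[]
t=14-16: P2@Q0 runs 2, rem=5, I/O yield, promote→Q0. Q0=[P2] Q1=[P1,P3,P4] Q2=[]
t=16-18: P2@Q0 runs 2, rem=3, I/O yield, promote→Q0. Q0=[P2] Q1=[P1,P3,P4] Q2=[]
t=18-20: P2@Q0 runs 2, rem=1, I/O yield, promote→Q0. Q0=[P2] Q1=[P1,P3,P4] Q2=[]
t=20-21: P2@Q0 runs 1, rem=0, completes. Q0=[] Q1=[P1,P3,P4] Q2=[]
t=21-24: P1@Q1 runs 3, rem=0, completes. Q0=[] Q1=[P3,P4] Q2=[]
t=24-29: P3@Q1 runs 5, rem=0, completes. Q0=[] Q1=[P4] Q2=[]
t=29-35: P4@Q1 runs 6, rem=3, quantum used, demote→Q2. Q0=[] Q1=[] Q2=[P4]
t=35-38: P4@Q2 runs 3, rem=0, completes. Q0=[] Q1=[] Q2=[]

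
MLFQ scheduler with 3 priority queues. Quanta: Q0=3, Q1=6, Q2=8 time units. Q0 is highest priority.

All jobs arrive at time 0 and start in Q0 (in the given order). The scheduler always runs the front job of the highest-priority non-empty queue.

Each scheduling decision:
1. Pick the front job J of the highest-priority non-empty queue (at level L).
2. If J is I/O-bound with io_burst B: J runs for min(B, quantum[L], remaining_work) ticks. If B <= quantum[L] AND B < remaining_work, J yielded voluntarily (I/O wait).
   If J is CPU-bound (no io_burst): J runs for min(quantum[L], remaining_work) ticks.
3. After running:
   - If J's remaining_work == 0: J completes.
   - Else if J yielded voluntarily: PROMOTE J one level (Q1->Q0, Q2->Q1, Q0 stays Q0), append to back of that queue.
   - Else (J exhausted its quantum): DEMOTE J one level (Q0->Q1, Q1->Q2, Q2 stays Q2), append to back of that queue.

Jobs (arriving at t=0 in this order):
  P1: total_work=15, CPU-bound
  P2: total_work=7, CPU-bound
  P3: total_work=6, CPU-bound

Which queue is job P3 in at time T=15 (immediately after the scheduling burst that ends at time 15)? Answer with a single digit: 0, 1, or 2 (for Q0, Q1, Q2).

t=0-3: P1@Q0 runs 3, rem=12, quantum used, demote→Q1. Q0=[P2,P3] Q1=[P1] Q2=[]
t=3-6: P2@Q0 runs 3, rem=4, quantum used, demote→Q1. Q0=[P3] Q1=[P1,P2] Q2=[]
t=6-9: P3@Q0 runs 3, rem=3, quantum used, demote→Q1. Q0=[] Q1=[P1,P2,P3] Q2=[]
t=9-15: P1@Q1 runs 6, rem=6, quantum used, demote→Q2. Q0=[] Q1=[P2,P3] Q2=[P1]
t=15-19: P2@Q1 runs 4, rem=0, completes. Q0=[] Q1=[P3] Q2=[P1]
t=19-22: P3@Q1 runs 3, rem=0, completes. Q0=[] Q1=[] Q2=[P1]
t=22-28: P1@Q2 runs 6, rem=0, completes. Q0=[] Q1=[] Q2=[]

Answer: 1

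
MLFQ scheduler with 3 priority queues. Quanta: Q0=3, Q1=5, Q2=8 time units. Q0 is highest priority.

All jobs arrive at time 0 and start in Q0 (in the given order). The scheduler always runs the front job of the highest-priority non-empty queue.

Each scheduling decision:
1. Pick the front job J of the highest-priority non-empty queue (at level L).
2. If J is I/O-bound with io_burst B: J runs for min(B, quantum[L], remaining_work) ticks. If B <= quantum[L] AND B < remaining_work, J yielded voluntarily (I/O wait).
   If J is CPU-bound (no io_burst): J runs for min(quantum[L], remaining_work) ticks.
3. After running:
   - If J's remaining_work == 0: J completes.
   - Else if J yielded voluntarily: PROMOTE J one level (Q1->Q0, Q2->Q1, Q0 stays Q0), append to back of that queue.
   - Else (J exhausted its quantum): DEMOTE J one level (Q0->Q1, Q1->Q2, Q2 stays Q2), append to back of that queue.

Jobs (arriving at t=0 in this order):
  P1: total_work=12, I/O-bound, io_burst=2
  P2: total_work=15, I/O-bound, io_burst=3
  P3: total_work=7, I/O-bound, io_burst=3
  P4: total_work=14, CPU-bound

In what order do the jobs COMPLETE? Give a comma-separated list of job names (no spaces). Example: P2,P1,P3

t=0-2: P1@Q0 runs 2, rem=10, I/O yield, promote→Q0. Q0=[P2,P3,P4,P1] Q1=[] Q2=[]
t=2-5: P2@Q0 runs 3, rem=12, I/O yield, promote→Q0. Q0=[P3,P4,P1,P2] Q1=[] Q2=[]
t=5-8: P3@Q0 runs 3, rem=4, I/O yield, promote→Q0. Q0=[P4,P1,P2,P3] Q1=[] Q2=[]
t=8-11: P4@Q0 runs 3, rem=11, quantum used, demote→Q1. Q0=[P1,P2,P3] Q1=[P4] Q2=[]
t=11-13: P1@Q0 runs 2, rem=8, I/O yield, promote→Q0. Q0=[P2,P3,P1] Q1=[P4] Q2=[]
t=13-16: P2@Q0 runs 3, rem=9, I/O yield, promote→Q0. Q0=[P3,P1,P2] Q1=[P4] Q2=[]
t=16-19: P3@Q0 runs 3, rem=1, I/O yield, promote→Q0. Q0=[P1,P2,P3] Q1=[P4] Q2=[]
t=19-21: P1@Q0 runs 2, rem=6, I/O yield, promote→Q0. Q0=[P2,P3,P1] Q1=[P4] Q2=[]
t=21-24: P2@Q0 runs 3, rem=6, I/O yield, promote→Q0. Q0=[P3,P1,P2] Q1=[P4] Q2=[]
t=24-25: P3@Q0 runs 1, rem=0, completes. Q0=[P1,P2] Q1=[P4] Q2=[]
t=25-27: P1@Q0 runs 2, rem=4, I/O yield, promote→Q0. Q0=[P2,P1] Q1=[P4] Q2=[]
t=27-30: P2@Q0 runs 3, rem=3, I/O yield, promote→Q0. Q0=[P1,P2] Q1=[P4] Q2=[]
t=30-32: P1@Q0 runs 2, rem=2, I/O yield, promote→Q0. Q0=[P2,P1] Q1=[P4] Q2=[]
t=32-35: P2@Q0 runs 3, rem=0, completes. Q0=[P1] Q1=[P4] Q2=[]
t=35-37: P1@Q0 runs 2, rem=0, completes. Q0=[] Q1=[P4] Q2=[]
t=37-42: P4@Q1 runs 5, rem=6, quantum used, demote→Q2. Q0=[] Q1=[] Q2=[P4]
t=42-48: P4@Q2 runs 6, rem=0, completes. Q0=[] Q1=[] Q2=[]

Answer: P3,P2,P1,P4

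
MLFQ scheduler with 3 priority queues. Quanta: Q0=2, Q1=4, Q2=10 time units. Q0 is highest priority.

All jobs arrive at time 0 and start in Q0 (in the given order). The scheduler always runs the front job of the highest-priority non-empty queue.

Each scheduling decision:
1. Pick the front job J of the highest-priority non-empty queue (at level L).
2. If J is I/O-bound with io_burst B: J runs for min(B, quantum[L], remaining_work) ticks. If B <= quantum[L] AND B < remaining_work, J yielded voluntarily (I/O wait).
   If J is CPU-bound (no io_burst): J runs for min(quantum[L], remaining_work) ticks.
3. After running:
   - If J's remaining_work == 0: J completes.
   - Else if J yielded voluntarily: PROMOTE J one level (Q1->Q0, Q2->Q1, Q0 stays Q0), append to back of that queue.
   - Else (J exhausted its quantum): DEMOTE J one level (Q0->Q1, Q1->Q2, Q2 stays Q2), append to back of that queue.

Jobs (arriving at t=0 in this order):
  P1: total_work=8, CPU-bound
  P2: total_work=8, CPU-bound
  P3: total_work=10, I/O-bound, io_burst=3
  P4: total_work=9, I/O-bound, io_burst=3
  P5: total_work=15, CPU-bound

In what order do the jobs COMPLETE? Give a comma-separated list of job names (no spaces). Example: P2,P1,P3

Answer: P3,P4,P1,P2,P5

Derivation:
t=0-2: P1@Q0 runs 2, rem=6, quantum used, demote→Q1. Q0=[P2,P3,P4,P5] Q1=[P1] Q2=[]
t=2-4: P2@Q0 runs 2, rem=6, quantum used, demote→Q1. Q0=[P3,P4,P5] Q1=[P1,P2] Q2=[]
t=4-6: P3@Q0 runs 2, rem=8, quantum used, demote→Q1. Q0=[P4,P5] Q1=[P1,P2,P3] Q2=[]
t=6-8: P4@Q0 runs 2, rem=7, quantum used, demote→Q1. Q0=[P5] Q1=[P1,P2,P3,P4] Q2=[]
t=8-10: P5@Q0 runs 2, rem=13, quantum used, demote→Q1. Q0=[] Q1=[P1,P2,P3,P4,P5] Q2=[]
t=10-14: P1@Q1 runs 4, rem=2, quantum used, demote→Q2. Q0=[] Q1=[P2,P3,P4,P5] Q2=[P1]
t=14-18: P2@Q1 runs 4, rem=2, quantum used, demote→Q2. Q0=[] Q1=[P3,P4,P5] Q2=[P1,P2]
t=18-21: P3@Q1 runs 3, rem=5, I/O yield, promote→Q0. Q0=[P3] Q1=[P4,P5] Q2=[P1,P2]
t=21-23: P3@Q0 runs 2, rem=3, quantum used, demote→Q1. Q0=[] Q1=[P4,P5,P3] Q2=[P1,P2]
t=23-26: P4@Q1 runs 3, rem=4, I/O yield, promote→Q0. Q0=[P4] Q1=[P5,P3] Q2=[P1,P2]
t=26-28: P4@Q0 runs 2, rem=2, quantum used, demote→Q1. Q0=[] Q1=[P5,P3,P4] Q2=[P1,P2]
t=28-32: P5@Q1 runs 4, rem=9, quantum used, demote→Q2. Q0=[] Q1=[P3,P4] Q2=[P1,P2,P5]
t=32-35: P3@Q1 runs 3, rem=0, completes. Q0=[] Q1=[P4] Q2=[P1,P2,P5]
t=35-37: P4@Q1 runs 2, rem=0, completes. Q0=[] Q1=[] Q2=[P1,P2,P5]
t=37-39: P1@Q2 runs 2, rem=0, completes. Q0=[] Q1=[] Q2=[P2,P5]
t=39-41: P2@Q2 runs 2, rem=0, completes. Q0=[] Q1=[] Q2=[P5]
t=41-50: P5@Q2 runs 9, rem=0, completes. Q0=[] Q1=[] Q2=[]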